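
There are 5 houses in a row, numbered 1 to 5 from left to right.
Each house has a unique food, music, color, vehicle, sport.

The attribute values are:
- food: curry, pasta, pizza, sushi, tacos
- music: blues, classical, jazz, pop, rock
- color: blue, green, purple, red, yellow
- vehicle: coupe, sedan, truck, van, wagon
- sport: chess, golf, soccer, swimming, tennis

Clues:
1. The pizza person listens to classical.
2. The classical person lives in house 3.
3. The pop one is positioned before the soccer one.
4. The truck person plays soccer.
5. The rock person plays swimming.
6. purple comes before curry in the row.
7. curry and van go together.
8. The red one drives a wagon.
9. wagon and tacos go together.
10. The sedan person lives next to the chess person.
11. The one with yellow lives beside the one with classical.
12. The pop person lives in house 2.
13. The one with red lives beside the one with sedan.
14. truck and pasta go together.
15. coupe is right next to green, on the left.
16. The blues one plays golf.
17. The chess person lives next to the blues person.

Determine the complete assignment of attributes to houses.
Solution:

House | Food | Music | Color | Vehicle | Sport
----------------------------------------------
  1   | tacos | rock | red | wagon | swimming
  2   | sushi | pop | yellow | sedan | tennis
  3   | pizza | classical | purple | coupe | chess
  4   | curry | blues | green | van | golf
  5   | pasta | jazz | blue | truck | soccer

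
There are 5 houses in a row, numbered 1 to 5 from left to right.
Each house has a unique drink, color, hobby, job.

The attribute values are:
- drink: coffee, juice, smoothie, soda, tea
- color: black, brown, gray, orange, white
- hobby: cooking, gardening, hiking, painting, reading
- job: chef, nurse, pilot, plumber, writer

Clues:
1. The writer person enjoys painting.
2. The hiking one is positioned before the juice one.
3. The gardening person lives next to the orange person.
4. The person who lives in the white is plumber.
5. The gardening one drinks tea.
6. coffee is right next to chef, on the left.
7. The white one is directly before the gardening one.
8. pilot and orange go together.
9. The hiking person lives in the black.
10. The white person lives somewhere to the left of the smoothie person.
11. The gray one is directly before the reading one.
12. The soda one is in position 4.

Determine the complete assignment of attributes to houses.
Solution:

House | Drink | Color | Hobby | Job
-----------------------------------
  1   | coffee | white | cooking | plumber
  2   | tea | gray | gardening | chef
  3   | smoothie | orange | reading | pilot
  4   | soda | black | hiking | nurse
  5   | juice | brown | painting | writer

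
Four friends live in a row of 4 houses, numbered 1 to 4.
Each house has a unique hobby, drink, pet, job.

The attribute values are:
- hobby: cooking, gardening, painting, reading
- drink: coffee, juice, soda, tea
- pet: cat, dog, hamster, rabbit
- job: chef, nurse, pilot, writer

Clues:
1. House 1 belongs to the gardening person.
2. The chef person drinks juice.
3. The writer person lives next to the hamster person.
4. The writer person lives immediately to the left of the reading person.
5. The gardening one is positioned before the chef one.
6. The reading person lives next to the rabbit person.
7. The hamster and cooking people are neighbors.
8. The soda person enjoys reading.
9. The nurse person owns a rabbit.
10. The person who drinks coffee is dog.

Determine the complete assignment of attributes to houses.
Solution:

House | Hobby | Drink | Pet | Job
---------------------------------
  1   | gardening | coffee | dog | writer
  2   | reading | soda | hamster | pilot
  3   | cooking | tea | rabbit | nurse
  4   | painting | juice | cat | chef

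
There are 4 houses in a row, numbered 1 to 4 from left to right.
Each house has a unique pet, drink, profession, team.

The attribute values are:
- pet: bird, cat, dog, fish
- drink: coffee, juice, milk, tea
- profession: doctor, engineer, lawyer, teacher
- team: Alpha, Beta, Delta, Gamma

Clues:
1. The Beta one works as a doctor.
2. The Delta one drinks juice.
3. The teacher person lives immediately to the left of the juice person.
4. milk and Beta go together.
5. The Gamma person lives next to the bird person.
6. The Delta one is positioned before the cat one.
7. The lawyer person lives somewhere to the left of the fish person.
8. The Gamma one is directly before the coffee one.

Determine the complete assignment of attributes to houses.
Solution:

House | Pet | Drink | Profession | Team
---------------------------------------
  1   | dog | tea | lawyer | Gamma
  2   | bird | coffee | teacher | Alpha
  3   | fish | juice | engineer | Delta
  4   | cat | milk | doctor | Beta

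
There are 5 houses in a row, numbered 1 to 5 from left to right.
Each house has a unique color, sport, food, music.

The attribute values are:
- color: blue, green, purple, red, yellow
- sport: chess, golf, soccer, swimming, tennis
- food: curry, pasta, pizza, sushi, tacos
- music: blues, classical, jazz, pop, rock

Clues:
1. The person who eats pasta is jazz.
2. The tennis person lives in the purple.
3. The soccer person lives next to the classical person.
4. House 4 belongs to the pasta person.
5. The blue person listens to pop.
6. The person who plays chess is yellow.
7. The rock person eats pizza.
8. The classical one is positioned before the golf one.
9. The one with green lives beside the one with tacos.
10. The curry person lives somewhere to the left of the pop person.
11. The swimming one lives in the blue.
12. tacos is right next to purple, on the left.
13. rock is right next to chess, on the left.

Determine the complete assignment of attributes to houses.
Solution:

House | Color | Sport | Food | Music
------------------------------------
  1   | green | soccer | pizza | rock
  2   | yellow | chess | tacos | classical
  3   | purple | tennis | curry | blues
  4   | red | golf | pasta | jazz
  5   | blue | swimming | sushi | pop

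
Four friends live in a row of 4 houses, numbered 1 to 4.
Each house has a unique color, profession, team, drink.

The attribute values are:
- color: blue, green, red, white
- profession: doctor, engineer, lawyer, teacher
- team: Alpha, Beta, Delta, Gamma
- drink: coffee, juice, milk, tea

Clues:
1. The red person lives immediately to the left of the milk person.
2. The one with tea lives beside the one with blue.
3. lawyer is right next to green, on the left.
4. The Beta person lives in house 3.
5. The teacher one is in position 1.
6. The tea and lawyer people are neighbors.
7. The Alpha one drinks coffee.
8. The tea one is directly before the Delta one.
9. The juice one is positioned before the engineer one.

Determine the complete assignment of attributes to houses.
Solution:

House | Color | Profession | Team | Drink
-----------------------------------------
  1   | red | teacher | Gamma | tea
  2   | blue | lawyer | Delta | milk
  3   | green | doctor | Beta | juice
  4   | white | engineer | Alpha | coffee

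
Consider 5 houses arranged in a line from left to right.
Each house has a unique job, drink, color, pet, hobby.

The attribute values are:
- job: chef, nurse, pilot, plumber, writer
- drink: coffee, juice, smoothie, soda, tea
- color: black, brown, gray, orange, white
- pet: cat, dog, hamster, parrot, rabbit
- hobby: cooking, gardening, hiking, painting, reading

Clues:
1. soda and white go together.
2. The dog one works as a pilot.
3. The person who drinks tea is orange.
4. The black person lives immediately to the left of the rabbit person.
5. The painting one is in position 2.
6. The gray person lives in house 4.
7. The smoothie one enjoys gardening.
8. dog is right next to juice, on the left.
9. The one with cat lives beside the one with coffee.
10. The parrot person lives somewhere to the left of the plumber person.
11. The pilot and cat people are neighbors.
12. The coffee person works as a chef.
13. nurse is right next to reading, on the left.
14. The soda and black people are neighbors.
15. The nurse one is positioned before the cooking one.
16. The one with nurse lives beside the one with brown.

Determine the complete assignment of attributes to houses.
Solution:

House | Job | Drink | Color | Pet | Hobby
-----------------------------------------
  1   | pilot | soda | white | dog | hiking
  2   | nurse | juice | black | cat | painting
  3   | chef | coffee | brown | rabbit | reading
  4   | writer | smoothie | gray | parrot | gardening
  5   | plumber | tea | orange | hamster | cooking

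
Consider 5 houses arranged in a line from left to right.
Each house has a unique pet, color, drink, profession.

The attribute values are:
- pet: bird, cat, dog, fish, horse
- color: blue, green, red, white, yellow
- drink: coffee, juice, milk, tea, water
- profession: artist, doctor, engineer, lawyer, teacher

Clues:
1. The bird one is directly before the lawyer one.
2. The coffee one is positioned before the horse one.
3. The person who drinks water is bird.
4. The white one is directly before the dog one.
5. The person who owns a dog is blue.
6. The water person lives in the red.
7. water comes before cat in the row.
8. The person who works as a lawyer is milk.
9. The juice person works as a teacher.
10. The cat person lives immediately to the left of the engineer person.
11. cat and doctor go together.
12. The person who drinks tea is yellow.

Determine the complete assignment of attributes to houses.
Solution:

House | Pet | Color | Drink | Profession
----------------------------------------
  1   | bird | red | water | artist
  2   | fish | white | milk | lawyer
  3   | dog | blue | juice | teacher
  4   | cat | green | coffee | doctor
  5   | horse | yellow | tea | engineer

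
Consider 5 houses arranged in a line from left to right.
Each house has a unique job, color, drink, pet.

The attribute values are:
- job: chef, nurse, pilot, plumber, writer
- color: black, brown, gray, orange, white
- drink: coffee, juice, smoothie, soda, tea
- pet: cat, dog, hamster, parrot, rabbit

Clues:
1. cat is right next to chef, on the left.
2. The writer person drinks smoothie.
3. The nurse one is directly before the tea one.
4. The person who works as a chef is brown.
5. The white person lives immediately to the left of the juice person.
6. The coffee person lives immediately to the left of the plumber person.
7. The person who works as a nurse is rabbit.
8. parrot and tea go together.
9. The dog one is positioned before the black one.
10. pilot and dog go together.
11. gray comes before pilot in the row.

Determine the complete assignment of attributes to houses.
Solution:

House | Job | Color | Drink | Pet
---------------------------------
  1   | nurse | gray | coffee | rabbit
  2   | plumber | white | tea | parrot
  3   | pilot | orange | juice | dog
  4   | writer | black | smoothie | cat
  5   | chef | brown | soda | hamster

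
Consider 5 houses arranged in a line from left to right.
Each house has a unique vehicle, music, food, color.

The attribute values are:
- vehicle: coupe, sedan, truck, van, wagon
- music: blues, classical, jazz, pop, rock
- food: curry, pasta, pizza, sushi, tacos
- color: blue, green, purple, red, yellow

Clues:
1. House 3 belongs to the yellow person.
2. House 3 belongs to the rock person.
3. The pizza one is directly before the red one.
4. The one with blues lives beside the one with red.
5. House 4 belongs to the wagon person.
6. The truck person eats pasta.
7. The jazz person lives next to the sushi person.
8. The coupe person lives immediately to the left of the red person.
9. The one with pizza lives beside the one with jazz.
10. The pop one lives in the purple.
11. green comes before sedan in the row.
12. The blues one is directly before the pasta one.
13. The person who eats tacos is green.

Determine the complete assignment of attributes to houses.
Solution:

House | Vehicle | Music | Food | Color
--------------------------------------
  1   | coupe | blues | pizza | blue
  2   | truck | jazz | pasta | red
  3   | van | rock | sushi | yellow
  4   | wagon | classical | tacos | green
  5   | sedan | pop | curry | purple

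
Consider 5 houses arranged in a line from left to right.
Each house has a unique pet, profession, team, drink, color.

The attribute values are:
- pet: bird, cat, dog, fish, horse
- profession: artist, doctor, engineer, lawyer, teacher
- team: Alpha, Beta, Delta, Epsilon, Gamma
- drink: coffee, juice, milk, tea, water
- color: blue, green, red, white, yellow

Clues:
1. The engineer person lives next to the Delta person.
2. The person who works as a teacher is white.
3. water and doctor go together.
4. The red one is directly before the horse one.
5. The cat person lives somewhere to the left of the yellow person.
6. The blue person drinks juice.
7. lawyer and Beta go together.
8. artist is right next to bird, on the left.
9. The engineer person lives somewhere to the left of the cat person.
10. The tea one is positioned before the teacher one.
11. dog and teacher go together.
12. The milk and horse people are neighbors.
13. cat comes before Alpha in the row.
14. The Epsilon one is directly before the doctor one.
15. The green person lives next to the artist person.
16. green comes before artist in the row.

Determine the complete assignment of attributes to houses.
Solution:

House | Pet | Profession | Team | Drink | Color
-----------------------------------------------
  1   | fish | engineer | Epsilon | milk | red
  2   | horse | doctor | Delta | water | green
  3   | cat | artist | Gamma | juice | blue
  4   | bird | lawyer | Beta | tea | yellow
  5   | dog | teacher | Alpha | coffee | white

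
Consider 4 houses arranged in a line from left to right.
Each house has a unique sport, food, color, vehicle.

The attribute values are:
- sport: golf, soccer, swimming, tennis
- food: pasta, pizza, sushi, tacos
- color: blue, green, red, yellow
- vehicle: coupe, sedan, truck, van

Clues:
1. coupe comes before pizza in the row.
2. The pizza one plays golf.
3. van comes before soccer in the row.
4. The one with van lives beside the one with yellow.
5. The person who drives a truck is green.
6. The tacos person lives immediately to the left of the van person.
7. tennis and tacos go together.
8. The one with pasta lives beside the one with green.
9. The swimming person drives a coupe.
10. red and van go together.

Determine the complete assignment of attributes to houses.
Solution:

House | Sport | Food | Color | Vehicle
--------------------------------------
  1   | swimming | pasta | blue | coupe
  2   | tennis | tacos | green | truck
  3   | golf | pizza | red | van
  4   | soccer | sushi | yellow | sedan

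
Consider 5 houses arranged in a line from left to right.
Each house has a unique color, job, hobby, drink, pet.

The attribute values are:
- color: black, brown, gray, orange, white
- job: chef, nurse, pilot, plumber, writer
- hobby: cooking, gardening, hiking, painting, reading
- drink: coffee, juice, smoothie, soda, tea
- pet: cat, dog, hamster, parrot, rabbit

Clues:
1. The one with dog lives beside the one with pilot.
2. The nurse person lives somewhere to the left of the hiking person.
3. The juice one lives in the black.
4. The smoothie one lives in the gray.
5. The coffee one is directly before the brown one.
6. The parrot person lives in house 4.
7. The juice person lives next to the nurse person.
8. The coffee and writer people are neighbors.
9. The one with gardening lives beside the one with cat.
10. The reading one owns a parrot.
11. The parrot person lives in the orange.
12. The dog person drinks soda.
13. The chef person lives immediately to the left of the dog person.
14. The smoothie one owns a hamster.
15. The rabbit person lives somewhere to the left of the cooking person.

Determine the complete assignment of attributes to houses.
Solution:

House | Color | Job | Hobby | Drink | Pet
-----------------------------------------
  1   | white | chef | painting | coffee | rabbit
  2   | brown | writer | gardening | soda | dog
  3   | black | pilot | cooking | juice | cat
  4   | orange | nurse | reading | tea | parrot
  5   | gray | plumber | hiking | smoothie | hamster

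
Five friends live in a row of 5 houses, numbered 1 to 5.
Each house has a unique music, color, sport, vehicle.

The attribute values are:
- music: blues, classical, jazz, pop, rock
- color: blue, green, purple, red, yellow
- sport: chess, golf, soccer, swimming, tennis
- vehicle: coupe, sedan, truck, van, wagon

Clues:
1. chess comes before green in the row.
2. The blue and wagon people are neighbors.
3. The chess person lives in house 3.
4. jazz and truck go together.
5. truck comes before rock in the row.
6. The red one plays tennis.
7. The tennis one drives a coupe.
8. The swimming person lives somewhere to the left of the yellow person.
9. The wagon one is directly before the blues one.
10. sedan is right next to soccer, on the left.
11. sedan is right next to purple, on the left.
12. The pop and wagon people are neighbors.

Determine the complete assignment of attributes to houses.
Solution:

House | Music | Color | Sport | Vehicle
---------------------------------------
  1   | pop | blue | swimming | sedan
  2   | classical | purple | soccer | wagon
  3   | blues | yellow | chess | van
  4   | jazz | green | golf | truck
  5   | rock | red | tennis | coupe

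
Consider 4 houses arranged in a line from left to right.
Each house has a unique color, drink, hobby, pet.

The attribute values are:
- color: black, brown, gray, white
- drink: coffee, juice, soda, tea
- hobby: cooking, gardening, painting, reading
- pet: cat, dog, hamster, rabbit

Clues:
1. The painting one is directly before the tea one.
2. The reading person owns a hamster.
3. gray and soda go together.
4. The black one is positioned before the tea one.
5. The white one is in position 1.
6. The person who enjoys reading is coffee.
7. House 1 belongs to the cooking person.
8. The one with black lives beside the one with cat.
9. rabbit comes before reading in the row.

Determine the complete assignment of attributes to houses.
Solution:

House | Color | Drink | Hobby | Pet
-----------------------------------
  1   | white | juice | cooking | rabbit
  2   | black | coffee | reading | hamster
  3   | gray | soda | painting | cat
  4   | brown | tea | gardening | dog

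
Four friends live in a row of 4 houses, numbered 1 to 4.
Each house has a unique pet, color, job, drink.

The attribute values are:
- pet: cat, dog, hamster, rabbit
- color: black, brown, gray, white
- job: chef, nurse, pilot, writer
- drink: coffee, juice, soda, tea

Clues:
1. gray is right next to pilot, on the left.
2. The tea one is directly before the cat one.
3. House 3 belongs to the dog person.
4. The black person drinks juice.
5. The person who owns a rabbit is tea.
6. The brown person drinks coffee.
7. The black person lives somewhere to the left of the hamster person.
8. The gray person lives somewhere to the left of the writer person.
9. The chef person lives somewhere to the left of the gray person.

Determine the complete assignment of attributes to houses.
Solution:

House | Pet | Color | Job | Drink
---------------------------------
  1   | rabbit | white | chef | tea
  2   | cat | gray | nurse | soda
  3   | dog | black | pilot | juice
  4   | hamster | brown | writer | coffee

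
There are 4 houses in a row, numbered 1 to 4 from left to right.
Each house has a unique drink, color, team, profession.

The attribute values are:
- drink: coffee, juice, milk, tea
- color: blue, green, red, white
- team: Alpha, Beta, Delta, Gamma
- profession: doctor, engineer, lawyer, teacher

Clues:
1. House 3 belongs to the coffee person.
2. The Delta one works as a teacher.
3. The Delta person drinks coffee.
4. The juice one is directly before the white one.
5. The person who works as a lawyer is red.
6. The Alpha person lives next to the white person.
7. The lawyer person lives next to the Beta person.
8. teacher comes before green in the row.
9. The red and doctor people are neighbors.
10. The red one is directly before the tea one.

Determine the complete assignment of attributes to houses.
Solution:

House | Drink | Color | Team | Profession
-----------------------------------------
  1   | juice | red | Alpha | lawyer
  2   | tea | white | Beta | doctor
  3   | coffee | blue | Delta | teacher
  4   | milk | green | Gamma | engineer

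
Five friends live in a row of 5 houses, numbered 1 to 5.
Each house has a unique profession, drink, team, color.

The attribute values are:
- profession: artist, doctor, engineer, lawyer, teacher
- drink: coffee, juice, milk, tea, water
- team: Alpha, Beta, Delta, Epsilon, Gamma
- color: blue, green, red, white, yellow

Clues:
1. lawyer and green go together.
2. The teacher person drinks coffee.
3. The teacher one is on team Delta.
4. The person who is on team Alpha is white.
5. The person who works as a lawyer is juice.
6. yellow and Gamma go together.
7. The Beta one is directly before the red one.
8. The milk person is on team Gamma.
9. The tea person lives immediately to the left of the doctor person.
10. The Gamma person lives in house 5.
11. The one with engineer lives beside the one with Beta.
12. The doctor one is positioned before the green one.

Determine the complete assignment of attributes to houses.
Solution:

House | Profession | Drink | Team | Color
-----------------------------------------
  1   | engineer | tea | Alpha | white
  2   | doctor | water | Beta | blue
  3   | teacher | coffee | Delta | red
  4   | lawyer | juice | Epsilon | green
  5   | artist | milk | Gamma | yellow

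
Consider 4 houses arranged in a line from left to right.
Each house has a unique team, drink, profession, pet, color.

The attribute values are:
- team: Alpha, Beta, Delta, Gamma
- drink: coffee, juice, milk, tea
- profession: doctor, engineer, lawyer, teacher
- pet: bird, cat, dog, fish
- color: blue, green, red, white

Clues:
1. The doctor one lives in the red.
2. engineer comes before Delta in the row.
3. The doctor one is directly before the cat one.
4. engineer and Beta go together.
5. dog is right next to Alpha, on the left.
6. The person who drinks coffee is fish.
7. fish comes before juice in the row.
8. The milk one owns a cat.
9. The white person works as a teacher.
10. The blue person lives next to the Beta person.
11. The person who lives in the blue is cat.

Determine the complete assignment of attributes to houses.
Solution:

House | Team | Drink | Profession | Pet | Color
-----------------------------------------------
  1   | Gamma | tea | doctor | dog | red
  2   | Alpha | milk | lawyer | cat | blue
  3   | Beta | coffee | engineer | fish | green
  4   | Delta | juice | teacher | bird | white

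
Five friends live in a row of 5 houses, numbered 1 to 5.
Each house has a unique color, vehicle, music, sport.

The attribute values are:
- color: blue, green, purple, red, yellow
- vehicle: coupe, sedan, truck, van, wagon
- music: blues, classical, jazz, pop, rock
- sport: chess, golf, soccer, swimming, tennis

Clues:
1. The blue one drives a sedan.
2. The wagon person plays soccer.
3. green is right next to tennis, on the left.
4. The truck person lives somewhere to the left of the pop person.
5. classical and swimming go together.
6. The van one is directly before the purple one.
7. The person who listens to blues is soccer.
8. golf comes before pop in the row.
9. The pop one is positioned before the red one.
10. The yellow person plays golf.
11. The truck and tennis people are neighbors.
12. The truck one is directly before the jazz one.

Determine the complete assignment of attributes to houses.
Solution:

House | Color | Vehicle | Music | Sport
---------------------------------------
  1   | green | truck | classical | swimming
  2   | blue | sedan | jazz | tennis
  3   | yellow | van | rock | golf
  4   | purple | coupe | pop | chess
  5   | red | wagon | blues | soccer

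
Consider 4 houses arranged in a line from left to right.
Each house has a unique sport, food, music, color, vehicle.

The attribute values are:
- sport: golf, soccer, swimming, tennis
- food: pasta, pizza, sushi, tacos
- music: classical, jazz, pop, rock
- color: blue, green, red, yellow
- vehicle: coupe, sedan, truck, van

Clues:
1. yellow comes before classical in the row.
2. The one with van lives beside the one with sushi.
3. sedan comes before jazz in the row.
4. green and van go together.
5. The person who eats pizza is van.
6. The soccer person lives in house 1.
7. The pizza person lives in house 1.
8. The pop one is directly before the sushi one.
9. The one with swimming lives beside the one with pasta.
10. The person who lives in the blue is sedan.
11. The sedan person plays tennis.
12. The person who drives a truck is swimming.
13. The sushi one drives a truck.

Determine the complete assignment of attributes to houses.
Solution:

House | Sport | Food | Music | Color | Vehicle
----------------------------------------------
  1   | soccer | pizza | pop | green | van
  2   | swimming | sushi | rock | yellow | truck
  3   | tennis | pasta | classical | blue | sedan
  4   | golf | tacos | jazz | red | coupe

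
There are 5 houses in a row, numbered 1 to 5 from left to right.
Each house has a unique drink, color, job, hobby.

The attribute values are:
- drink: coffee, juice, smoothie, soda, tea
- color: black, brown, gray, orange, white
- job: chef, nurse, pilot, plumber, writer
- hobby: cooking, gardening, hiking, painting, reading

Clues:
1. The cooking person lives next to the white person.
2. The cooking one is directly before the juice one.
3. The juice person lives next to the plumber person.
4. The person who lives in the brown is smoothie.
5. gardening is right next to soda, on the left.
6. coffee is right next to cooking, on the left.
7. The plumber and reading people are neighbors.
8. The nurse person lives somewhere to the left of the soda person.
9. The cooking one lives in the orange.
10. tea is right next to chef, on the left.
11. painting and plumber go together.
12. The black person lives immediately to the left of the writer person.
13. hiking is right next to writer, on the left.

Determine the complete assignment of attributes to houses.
Solution:

House | Drink | Color | Job | Hobby
-----------------------------------
  1   | coffee | black | nurse | hiking
  2   | tea | orange | writer | cooking
  3   | juice | white | chef | gardening
  4   | soda | gray | plumber | painting
  5   | smoothie | brown | pilot | reading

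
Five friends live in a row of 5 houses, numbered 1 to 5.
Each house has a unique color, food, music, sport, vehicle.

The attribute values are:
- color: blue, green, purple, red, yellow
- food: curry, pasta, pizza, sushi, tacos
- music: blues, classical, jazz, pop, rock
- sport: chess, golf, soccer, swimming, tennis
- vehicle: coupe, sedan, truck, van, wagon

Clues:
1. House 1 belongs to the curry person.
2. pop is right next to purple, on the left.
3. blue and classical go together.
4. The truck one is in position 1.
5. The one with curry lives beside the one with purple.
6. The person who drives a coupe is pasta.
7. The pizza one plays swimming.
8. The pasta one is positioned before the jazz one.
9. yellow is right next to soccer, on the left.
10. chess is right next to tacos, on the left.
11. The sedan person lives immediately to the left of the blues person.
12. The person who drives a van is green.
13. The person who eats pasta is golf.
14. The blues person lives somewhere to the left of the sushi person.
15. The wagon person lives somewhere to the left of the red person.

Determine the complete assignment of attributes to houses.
Solution:

House | Color | Food | Music | Sport | Vehicle
----------------------------------------------
  1   | yellow | curry | pop | chess | truck
  2   | purple | tacos | rock | soccer | wagon
  3   | blue | pizza | classical | swimming | sedan
  4   | red | pasta | blues | golf | coupe
  5   | green | sushi | jazz | tennis | van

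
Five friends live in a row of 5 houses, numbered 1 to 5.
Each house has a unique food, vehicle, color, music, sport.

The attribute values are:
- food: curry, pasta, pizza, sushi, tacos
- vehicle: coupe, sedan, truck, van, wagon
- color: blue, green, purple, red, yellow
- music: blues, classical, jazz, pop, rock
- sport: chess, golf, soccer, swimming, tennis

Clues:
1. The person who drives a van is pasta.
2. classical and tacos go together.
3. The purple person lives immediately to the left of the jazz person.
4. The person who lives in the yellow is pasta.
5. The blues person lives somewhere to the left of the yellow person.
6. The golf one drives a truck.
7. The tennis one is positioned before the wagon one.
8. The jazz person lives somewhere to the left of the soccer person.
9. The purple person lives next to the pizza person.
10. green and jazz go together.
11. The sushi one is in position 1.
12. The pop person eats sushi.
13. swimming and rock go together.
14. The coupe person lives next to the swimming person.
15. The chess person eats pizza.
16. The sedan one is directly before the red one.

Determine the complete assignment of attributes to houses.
Solution:

House | Food | Vehicle | Color | Music | Sport
----------------------------------------------
  1   | sushi | truck | purple | pop | golf
  2   | pizza | sedan | green | jazz | chess
  3   | curry | coupe | red | blues | tennis
  4   | pasta | van | yellow | rock | swimming
  5   | tacos | wagon | blue | classical | soccer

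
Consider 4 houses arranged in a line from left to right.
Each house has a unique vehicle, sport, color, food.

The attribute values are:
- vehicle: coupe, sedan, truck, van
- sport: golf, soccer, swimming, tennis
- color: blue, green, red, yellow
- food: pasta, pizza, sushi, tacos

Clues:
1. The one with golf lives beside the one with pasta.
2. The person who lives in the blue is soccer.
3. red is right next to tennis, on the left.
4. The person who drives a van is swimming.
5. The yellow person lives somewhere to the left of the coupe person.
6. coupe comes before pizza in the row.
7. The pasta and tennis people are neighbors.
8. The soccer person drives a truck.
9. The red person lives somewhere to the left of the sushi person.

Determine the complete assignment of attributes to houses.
Solution:

House | Vehicle | Sport | Color | Food
--------------------------------------
  1   | sedan | golf | yellow | tacos
  2   | van | swimming | red | pasta
  3   | coupe | tennis | green | sushi
  4   | truck | soccer | blue | pizza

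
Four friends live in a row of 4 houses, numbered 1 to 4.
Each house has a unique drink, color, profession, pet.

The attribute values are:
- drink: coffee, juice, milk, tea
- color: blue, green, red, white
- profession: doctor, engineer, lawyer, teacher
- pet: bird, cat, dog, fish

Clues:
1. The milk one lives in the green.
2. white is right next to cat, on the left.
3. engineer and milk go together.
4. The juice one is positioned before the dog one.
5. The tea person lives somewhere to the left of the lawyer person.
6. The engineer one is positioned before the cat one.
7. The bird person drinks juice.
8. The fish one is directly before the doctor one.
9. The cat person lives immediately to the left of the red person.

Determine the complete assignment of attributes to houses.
Solution:

House | Drink | Color | Profession | Pet
----------------------------------------
  1   | milk | green | engineer | fish
  2   | juice | white | doctor | bird
  3   | tea | blue | teacher | cat
  4   | coffee | red | lawyer | dog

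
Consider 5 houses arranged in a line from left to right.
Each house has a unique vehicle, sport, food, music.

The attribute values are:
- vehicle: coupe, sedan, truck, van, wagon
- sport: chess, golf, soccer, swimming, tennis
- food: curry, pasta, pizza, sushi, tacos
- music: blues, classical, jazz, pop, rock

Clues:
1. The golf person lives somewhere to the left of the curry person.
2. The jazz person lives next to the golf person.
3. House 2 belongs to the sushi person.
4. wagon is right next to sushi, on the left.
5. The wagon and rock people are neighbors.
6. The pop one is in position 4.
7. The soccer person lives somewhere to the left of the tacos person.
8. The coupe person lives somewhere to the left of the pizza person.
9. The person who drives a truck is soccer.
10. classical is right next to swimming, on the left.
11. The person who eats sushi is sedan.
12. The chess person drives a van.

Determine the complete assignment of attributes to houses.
Solution:

House | Vehicle | Sport | Food | Music
--------------------------------------
  1   | wagon | tennis | pasta | jazz
  2   | sedan | golf | sushi | rock
  3   | truck | soccer | curry | classical
  4   | coupe | swimming | tacos | pop
  5   | van | chess | pizza | blues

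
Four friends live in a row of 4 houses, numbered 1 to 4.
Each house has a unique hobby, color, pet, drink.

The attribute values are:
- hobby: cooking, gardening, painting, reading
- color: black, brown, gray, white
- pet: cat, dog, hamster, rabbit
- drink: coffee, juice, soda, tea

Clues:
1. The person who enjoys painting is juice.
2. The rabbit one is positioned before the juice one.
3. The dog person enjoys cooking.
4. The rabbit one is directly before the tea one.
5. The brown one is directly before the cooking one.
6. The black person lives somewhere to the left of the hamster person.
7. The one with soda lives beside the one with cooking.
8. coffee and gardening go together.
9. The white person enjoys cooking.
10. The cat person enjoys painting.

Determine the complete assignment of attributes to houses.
Solution:

House | Hobby | Color | Pet | Drink
-----------------------------------
  1   | reading | brown | rabbit | soda
  2   | cooking | white | dog | tea
  3   | painting | black | cat | juice
  4   | gardening | gray | hamster | coffee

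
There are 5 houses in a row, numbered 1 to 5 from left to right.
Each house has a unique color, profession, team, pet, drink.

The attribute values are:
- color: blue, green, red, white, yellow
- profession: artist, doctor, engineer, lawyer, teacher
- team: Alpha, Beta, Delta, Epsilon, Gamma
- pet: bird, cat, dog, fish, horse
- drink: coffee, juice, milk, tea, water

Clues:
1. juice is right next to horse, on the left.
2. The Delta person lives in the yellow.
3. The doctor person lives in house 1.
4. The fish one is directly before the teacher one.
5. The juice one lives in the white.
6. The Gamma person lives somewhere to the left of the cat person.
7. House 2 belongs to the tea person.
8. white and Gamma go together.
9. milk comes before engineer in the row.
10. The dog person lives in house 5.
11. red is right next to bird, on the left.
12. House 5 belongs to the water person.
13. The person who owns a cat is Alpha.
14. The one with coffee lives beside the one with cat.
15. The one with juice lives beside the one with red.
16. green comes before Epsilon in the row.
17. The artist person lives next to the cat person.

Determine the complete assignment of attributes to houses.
Solution:

House | Color | Profession | Team | Pet | Drink
-----------------------------------------------
  1   | white | doctor | Gamma | fish | juice
  2   | red | teacher | Beta | horse | tea
  3   | yellow | artist | Delta | bird | coffee
  4   | green | lawyer | Alpha | cat | milk
  5   | blue | engineer | Epsilon | dog | water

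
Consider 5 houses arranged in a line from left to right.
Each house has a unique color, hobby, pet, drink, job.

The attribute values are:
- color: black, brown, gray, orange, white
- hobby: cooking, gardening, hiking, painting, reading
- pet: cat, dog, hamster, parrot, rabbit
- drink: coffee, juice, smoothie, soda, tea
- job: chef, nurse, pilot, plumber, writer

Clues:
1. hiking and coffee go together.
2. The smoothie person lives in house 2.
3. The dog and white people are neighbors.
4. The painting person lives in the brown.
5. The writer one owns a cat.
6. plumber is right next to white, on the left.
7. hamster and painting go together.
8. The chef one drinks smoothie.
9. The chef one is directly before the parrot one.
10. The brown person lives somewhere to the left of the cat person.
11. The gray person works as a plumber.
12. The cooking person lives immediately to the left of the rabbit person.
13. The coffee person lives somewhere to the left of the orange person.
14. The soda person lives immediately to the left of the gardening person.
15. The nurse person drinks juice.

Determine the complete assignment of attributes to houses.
Solution:

House | Color | Hobby | Pet | Drink | Job
-----------------------------------------
  1   | gray | cooking | dog | soda | plumber
  2   | white | gardening | rabbit | smoothie | chef
  3   | black | hiking | parrot | coffee | pilot
  4   | brown | painting | hamster | juice | nurse
  5   | orange | reading | cat | tea | writer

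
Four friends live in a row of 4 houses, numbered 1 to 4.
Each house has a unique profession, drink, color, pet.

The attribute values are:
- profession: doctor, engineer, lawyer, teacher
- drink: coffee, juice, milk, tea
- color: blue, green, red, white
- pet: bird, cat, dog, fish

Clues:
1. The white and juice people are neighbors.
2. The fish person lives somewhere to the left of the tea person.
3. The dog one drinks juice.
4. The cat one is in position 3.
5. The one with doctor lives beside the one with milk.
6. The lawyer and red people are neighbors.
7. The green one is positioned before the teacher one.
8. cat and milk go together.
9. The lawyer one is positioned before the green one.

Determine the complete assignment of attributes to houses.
Solution:

House | Profession | Drink | Color | Pet
----------------------------------------
  1   | lawyer | coffee | white | fish
  2   | doctor | juice | red | dog
  3   | engineer | milk | green | cat
  4   | teacher | tea | blue | bird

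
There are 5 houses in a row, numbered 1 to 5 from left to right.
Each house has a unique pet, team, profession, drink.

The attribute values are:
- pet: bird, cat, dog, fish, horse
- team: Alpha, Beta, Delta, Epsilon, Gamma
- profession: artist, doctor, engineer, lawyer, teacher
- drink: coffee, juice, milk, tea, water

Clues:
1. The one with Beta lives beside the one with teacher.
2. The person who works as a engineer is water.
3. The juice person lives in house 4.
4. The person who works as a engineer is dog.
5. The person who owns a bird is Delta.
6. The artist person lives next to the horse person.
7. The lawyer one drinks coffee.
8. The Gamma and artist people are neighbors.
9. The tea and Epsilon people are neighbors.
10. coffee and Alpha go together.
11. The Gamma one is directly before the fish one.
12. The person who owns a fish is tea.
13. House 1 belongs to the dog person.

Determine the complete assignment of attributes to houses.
Solution:

House | Pet | Team | Profession | Drink
---------------------------------------
  1   | dog | Gamma | engineer | water
  2   | fish | Beta | artist | tea
  3   | horse | Epsilon | teacher | milk
  4   | bird | Delta | doctor | juice
  5   | cat | Alpha | lawyer | coffee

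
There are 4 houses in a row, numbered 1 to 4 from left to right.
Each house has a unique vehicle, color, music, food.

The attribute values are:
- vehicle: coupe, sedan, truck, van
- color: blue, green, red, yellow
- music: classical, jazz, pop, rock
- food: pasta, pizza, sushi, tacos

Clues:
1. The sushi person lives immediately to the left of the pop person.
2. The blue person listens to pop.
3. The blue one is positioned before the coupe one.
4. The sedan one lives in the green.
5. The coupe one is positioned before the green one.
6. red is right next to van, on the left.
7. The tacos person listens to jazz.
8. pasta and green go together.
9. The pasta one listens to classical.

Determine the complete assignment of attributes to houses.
Solution:

House | Vehicle | Color | Music | Food
--------------------------------------
  1   | truck | red | rock | sushi
  2   | van | blue | pop | pizza
  3   | coupe | yellow | jazz | tacos
  4   | sedan | green | classical | pasta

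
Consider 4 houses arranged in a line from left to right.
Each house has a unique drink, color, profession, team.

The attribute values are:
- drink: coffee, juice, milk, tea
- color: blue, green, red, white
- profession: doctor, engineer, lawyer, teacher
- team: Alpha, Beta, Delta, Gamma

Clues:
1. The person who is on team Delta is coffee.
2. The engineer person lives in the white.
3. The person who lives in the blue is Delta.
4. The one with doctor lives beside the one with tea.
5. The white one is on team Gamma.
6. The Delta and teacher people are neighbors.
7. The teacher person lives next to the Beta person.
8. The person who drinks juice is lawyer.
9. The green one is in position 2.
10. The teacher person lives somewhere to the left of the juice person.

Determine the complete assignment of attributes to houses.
Solution:

House | Drink | Color | Profession | Team
-----------------------------------------
  1   | coffee | blue | doctor | Delta
  2   | tea | green | teacher | Alpha
  3   | juice | red | lawyer | Beta
  4   | milk | white | engineer | Gamma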